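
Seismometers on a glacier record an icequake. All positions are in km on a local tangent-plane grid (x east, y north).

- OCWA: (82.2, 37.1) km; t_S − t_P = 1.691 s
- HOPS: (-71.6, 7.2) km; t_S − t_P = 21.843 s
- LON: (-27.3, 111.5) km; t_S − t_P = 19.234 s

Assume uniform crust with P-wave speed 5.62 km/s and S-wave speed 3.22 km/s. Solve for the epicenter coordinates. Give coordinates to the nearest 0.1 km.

(91.7, 28.6)

Distance from S−P lag: d = Δt · v_P v_S / (v_P − v_S) = Δt · (5.62·3.22)/(5.62−3.22) ≈ 7.5402·Δt.
So d_OCWA = 12.75, d_HOPS = 164.70, d_LON = 145.03 km.
Circle about each station: (x − 82.2)² + (y − 37.1)² = 12.75²; (x + 71.6)² + (y − 7.2)² = 164.70²; (x + 27.3)² + (y − 111.5)² = 145.03².
Subtracting the OCWA equation from the HOPS and LON equations removes the quadratic terms:
-307.6 x − 59.8 y = -29918.38
-219.0 x + 148.8 y = -15826.85
Solving the 2×2 system: x ≈ 91.7, y ≈ 28.6 km.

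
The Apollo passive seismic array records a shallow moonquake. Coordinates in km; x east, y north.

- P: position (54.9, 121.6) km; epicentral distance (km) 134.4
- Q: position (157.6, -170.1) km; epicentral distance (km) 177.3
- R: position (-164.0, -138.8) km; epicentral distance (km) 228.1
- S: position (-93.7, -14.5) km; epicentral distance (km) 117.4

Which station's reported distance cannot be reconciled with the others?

Solve using three stations at a time. Using P, R, S (subtract circle equations pairwise → linear system) gives (x, y) ≈ (23.4, -8.9).
Distances from that point to each station vs reported:
  P: calculated 134.3 vs reported 134.4 → residual 0.1 km
  Q: calculated 209.7 vs reported 177.3 → residual 32.4 km
  R: calculated 228.0 vs reported 228.1 → residual 0.1 km
  S: calculated 117.2 vs reported 117.4 → residual 0.2 km
P, R, S are mutually consistent (residuals ≈ 0); Q is off by 32.4 km.

Q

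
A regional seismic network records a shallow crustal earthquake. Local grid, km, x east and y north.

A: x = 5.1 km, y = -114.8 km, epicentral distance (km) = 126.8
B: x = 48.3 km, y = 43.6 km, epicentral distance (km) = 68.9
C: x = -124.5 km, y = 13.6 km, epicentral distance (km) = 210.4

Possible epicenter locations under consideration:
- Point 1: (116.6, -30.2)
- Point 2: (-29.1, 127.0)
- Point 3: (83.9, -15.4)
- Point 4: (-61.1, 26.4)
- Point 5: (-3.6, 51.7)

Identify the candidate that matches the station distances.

For each candidate, compare |candidate − station| to the reported distance:
Point 1: residuals A 13.2, B 31.7, C 34.6 → max 34.6 km
Point 2: residuals A 117.4, B 44.9, C 62.2 → max 117.4 km
Point 3: residuals A 0.0, B 0.0, C 0.0 → max 0.0 km
Point 4: residuals A 29.1, B 41.8, C 145.7 → max 145.7 km
Point 5: residuals A 39.9, B 16.4, C 83.6 → max 83.6 km
Only Point 3 has all residuals ≈ 0.

Point 3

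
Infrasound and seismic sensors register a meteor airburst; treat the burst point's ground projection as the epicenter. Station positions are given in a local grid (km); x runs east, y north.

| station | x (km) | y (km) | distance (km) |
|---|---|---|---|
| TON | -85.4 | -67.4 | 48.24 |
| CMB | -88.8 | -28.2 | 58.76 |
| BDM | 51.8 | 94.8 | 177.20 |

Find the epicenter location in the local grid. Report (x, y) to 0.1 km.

-38.1 km east, -57.9 km north

Circle about each station: (x + 85.4)² + (y + 67.4)² = 48.24²; (x + 88.8)² + (y + 28.2)² = 58.76²; (x − 51.8)² + (y − 94.8)² = 177.20².
Subtracting pairs of circle equations eliminates x²+y² and gives linear equations (the radical axes):
-6.8 x + 78.4 y = -4280.88
274.4 x + 324.4 y = -29238.38
Solving the 2×2 system: x ≈ -38.1, y ≈ -57.9 km.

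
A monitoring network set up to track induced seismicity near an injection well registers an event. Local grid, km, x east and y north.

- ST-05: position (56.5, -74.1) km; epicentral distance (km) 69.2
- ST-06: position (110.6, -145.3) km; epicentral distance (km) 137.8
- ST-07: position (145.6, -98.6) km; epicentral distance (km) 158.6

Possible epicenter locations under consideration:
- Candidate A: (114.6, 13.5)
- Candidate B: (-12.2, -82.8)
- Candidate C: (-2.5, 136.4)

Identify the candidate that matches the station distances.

Candidate B

For each candidate, compare |candidate − station| to the reported distance:
Candidate A: residuals ST-05 35.9, ST-06 21.1, ST-07 42.3 → max 42.3 km
Candidate B: residuals ST-05 0.0, ST-06 0.0, ST-07 0.0 → max 0.0 km
Candidate C: residuals ST-05 149.4, ST-06 165.8, ST-07 119.2 → max 165.8 km
Only Candidate B has all residuals ≈ 0.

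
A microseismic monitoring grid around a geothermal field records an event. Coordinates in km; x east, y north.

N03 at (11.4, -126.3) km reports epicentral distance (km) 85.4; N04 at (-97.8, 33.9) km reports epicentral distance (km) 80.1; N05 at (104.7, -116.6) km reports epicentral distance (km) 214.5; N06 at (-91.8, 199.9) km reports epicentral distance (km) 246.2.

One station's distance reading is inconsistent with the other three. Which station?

N03

Solve using three stations at a time. Using N04, N05, N06 (subtract circle equations pairwise → linear system) gives (x, y) ≈ (-97.9, -46.2).
Distances from that point to each station vs reported:
  N03: calculated 135.5 vs reported 85.4 → residual 50.1 km
  N04: calculated 80.1 vs reported 80.1 → residual 0.0 km
  N05: calculated 214.5 vs reported 214.5 → residual 0.0 km
  N06: calculated 246.2 vs reported 246.2 → residual 0.0 km
N04, N05, N06 are mutually consistent (residuals ≈ 0); N03 is off by 50.1 km.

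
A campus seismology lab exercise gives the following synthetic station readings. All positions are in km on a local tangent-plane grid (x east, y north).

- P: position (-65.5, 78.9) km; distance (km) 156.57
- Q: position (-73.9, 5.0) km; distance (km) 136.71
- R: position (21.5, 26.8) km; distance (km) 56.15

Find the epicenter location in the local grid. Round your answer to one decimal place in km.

x ≈ 61.7 km, y ≈ -12.4 km

Circle about each station: (x + 65.5)² + (y − 78.9)² = 156.57²; (x + 73.9)² + (y − 5.0)² = 136.71²; (x − 21.5)² + (y − 26.8)² = 56.15².
Subtracting the P equation from the Q and R equations removes the quadratic terms:
-16.8 x − 147.8 y = 795.29
174.0 x − 104.2 y = 12026.37
Solving the 2×2 system: x ≈ 61.7, y ≈ -12.4 km.
Check against P (with the unrounded x, y): √((x + 65.5)²+(y − 78.9)²) = 156.57 ≈ 156.57 km. ✓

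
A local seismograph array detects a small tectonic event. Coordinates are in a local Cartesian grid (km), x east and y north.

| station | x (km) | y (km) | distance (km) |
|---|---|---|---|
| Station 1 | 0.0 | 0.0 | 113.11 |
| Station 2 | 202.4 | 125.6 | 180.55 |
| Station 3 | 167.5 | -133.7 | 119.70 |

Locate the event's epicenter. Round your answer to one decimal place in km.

109.3 km east, -29.1 km north

Circle about each station: x² + y² = 113.11²; (x − 202.4)² + (y − 125.6)² = 180.55²; (x − 167.5)² + (y + 133.7)² = 119.70².
Subtracting the Station 1 equation from the Station 2 and Station 3 equations removes the quadratic terms:
404.8 x + 251.2 y = 36936.69
335.0 x − 267.4 y = 44397.72
Solving the 2×2 system: x ≈ 109.3, y ≈ -29.1 km.
Check against Station 1 (with the unrounded x, y): √(x²+y²) = 113.11 ≈ 113.11 km. ✓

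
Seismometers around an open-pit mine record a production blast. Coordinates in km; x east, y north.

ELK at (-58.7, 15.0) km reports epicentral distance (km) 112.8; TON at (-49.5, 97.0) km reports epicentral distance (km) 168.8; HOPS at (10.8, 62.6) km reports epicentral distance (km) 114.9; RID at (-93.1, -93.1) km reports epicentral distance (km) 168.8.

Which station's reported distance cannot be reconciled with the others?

RID

Solve using three stations at a time. Using ELK, TON, HOPS (subtract circle equations pairwise → linear system) gives (x, y) ≈ (33.4, -50.0).
Distances from that point to each station vs reported:
  ELK: calculated 112.7 vs reported 112.8 → residual 0.1 km
  TON: calculated 168.7 vs reported 168.8 → residual 0.1 km
  HOPS: calculated 114.8 vs reported 114.9 → residual 0.1 km
  RID: calculated 133.7 vs reported 168.8 → residual 35.1 km
ELK, TON, HOPS are mutually consistent (residuals ≈ 0); RID is off by 35.1 km.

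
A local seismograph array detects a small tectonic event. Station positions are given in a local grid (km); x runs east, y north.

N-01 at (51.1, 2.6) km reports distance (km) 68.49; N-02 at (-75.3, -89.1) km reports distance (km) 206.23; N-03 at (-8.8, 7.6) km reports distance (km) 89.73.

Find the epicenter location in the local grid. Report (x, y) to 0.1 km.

Circle about each station: (x − 51.1)² + (y − 2.6)² = 68.49²; (x + 75.3)² + (y + 89.1)² = 206.23²; (x + 8.8)² + (y − 7.6)² = 89.73².
Subtracting pairs of circle equations eliminates x²+y² and gives linear equations (the radical axes):
-252.8 x − 183.4 y = -26849.00
-119.8 x + 10.0 y = -5843.36
Solving the 2×2 system: x ≈ 54.7, y ≈ 71.0 km.

54.7 km east, 71.0 km north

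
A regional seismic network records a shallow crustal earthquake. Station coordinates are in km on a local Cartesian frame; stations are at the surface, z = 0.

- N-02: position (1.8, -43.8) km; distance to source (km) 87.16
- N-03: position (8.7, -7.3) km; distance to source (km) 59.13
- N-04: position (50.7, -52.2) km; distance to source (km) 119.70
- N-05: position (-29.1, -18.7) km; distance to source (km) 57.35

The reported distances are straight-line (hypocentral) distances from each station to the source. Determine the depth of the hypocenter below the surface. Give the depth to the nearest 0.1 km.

Each station gives a sphere (x−x_i)² + (y−y_i)² + z² = d_i² (stations at z=0).
Subtracting the N-02 sphere from N-03 and N-04: z² cancels, leaving linear equations in x and y:
13.8 x + 73.0 y = 2307.81
97.8 x − 16.8 y = -3357.57
Solving: x ≈ -27.991, y ≈ 36.905 km (keep extra digits for the depth step; rounded: -28.0, 36.9).
Then from the N-02 sphere: z² = 87.16² − (x − 1.8)² − (y + 43.8)² with x = -27.991, y = 36.905, so z ≈ 14.002 ≈ 14.0 km.

z ≈ 14.0 km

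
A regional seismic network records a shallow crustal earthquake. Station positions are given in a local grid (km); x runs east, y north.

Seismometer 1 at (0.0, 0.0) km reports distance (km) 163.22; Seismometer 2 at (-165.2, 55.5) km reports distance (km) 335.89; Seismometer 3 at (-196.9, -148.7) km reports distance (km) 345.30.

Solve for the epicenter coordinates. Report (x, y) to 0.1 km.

(141.7, -81.0)

Circle about each station: x² + y² = 163.22²; (x + 165.2)² + (y − 55.5)² = 335.89²; (x + 196.9)² + (y + 148.7)² = 345.30².
Subtracting the Seismometer 1 equation from the Seismometer 2 and Seismometer 3 equations removes the quadratic terms:
-330.4 x + 111.0 y = -55810.03
-393.8 x − 297.4 y = -31710.02
Solving the 2×2 system: x ≈ 141.7, y ≈ -81.0 km.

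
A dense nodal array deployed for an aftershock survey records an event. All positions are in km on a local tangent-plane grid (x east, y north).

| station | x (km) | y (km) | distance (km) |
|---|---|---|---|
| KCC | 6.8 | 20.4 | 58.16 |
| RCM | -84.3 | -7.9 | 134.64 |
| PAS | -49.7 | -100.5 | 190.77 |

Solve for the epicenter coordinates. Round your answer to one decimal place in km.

Circle about each station: (x − 6.8)² + (y − 20.4)² = 58.16²; (x + 84.3)² + (y + 7.9)² = 134.64²; (x + 49.7)² + (y + 100.5)² = 190.77².
Subtracting pairs of circle equations eliminates x²+y² and gives linear equations (the radical axes):
-182.2 x − 56.6 y = -8038.84
-113.0 x − 241.8 y = -20902.67
Solving the 2×2 system: x ≈ 20.2, y ≈ 77.0 km.
Check against KCC (with the unrounded x, y): √((x − 6.8)²+(y − 20.4)²) = 58.17 ≈ 58.16 km. ✓

x ≈ 20.2 km, y ≈ 77.0 km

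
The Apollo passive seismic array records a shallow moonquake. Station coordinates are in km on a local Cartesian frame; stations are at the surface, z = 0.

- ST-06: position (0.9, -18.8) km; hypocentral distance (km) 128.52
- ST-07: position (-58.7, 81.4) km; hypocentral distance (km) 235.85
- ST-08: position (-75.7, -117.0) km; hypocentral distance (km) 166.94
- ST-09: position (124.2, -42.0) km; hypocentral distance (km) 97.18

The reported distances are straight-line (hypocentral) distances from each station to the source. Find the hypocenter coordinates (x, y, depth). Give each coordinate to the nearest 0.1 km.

Each station gives a sphere (x−x_i)² + (y−y_i)² + z² = d_i² (stations at z=0).
Subtracting the ST-06 sphere from ST-07 and ST-08: z² cancels, leaving linear equations in x and y:
-119.2 x + 200.4 y = -29390.43
-153.2 x − 196.4 y = 7713.67
Solving: x ≈ 78.106, y ≈ -100.201 km (keep extra digits for the depth step; rounded: 78.1, -100.2).
Then from the ST-06 sphere: z² = 128.52² − (x − 0.9)² − (y + 18.8)² with x = 78.106, y = -100.201, so z ≈ 62.694 ≈ 62.7 km.
Check against ST-09 (with the unrounded solution): distance 97.17 ≈ 97.18 km. ✓

x ≈ 78.1 km, y ≈ -100.2 km, depth ≈ 62.7 km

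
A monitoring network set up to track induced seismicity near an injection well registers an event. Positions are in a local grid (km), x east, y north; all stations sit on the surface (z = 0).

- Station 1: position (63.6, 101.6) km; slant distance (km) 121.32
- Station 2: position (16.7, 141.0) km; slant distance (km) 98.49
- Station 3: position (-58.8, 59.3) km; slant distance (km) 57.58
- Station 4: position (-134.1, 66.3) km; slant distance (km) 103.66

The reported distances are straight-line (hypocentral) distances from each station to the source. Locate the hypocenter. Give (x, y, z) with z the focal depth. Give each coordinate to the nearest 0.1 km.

x ≈ -45.2 km, y ≈ 83.4 km, depth ≈ 50.5 km

Each station gives a sphere (x−x_i)² + (y−y_i)² + z² = d_i² (stations at z=0).
Subtracting the Station 1 sphere from Station 2 and Station 3: z² cancels, leaving linear equations in x and y:
-93.8 x + 78.8 y = 10810.63
-244.8 x − 84.6 y = 4009.50
Solving: x ≈ -45.197, y ≈ 83.390 km (keep extra digits for the depth step; rounded: -45.2, 83.4).
Then from the Station 1 sphere: z² = 121.32² − (x − 63.6)² − (y − 101.6)² with x = -45.197, y = 83.390, so z ≈ 50.499 ≈ 50.5 km.
Check against Station 4 (with the unrounded solution): distance 103.66 ≈ 103.66 km. ✓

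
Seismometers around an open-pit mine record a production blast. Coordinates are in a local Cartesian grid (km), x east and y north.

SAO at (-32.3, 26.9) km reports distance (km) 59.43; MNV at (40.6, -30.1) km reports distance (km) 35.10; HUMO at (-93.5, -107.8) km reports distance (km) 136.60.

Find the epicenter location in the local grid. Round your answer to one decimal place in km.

Circle about each station: (x + 32.3)² + (y − 26.9)² = 59.43²; (x − 40.6)² + (y + 30.1)² = 35.10²; (x + 93.5)² + (y + 107.8)² = 136.60².
Subtracting pairs of circle equations eliminates x²+y² and gives linear equations (the radical axes):
145.8 x − 114.0 y = 3087.38
-122.4 x − 269.4 y = 3468.55
Solving the 2×2 system: x ≈ 8.2, y ≈ -16.6 km.

(8.2, -16.6)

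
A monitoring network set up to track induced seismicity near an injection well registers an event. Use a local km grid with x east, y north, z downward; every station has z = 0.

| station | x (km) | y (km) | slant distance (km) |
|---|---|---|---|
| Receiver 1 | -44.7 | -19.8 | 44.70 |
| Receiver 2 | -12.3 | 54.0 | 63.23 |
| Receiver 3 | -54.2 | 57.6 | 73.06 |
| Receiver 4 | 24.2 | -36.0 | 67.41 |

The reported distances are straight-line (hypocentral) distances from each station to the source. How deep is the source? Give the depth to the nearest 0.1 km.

Each station gives a sphere (x−x_i)² + (y−y_i)² + z² = d_i² (stations at z=0).
Subtracting the Receiver 1 sphere from Receiver 2 and Receiver 3: z² cancels, leaving linear equations in x and y:
64.8 x + 147.6 y = -1322.78
-19.0 x + 154.8 y = 525.60
Solving: x ≈ -21.997, y ≈ 0.695 km (keep extra digits for the depth step; rounded: -22.0, 0.7).
Then from the Receiver 1 sphere: z² = 44.70² − (x + 44.7)² − (y + 19.8)² with x = -21.997, y = 0.695, so z ≈ 32.598 ≈ 32.6 km.
Check against Receiver 4 (with the unrounded solution): distance 67.40 ≈ 67.41 km. ✓

depth ≈ 32.6 km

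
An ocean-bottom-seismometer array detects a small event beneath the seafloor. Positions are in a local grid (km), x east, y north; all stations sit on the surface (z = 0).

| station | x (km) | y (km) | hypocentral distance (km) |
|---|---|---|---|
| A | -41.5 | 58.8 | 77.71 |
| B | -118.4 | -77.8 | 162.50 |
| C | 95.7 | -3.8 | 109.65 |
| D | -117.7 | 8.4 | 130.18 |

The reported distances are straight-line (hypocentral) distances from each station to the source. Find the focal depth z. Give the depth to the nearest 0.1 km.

z ≈ 51.2 km

Each station gives a sphere (x−x_i)² + (y−y_i)² + z² = d_i² (stations at z=0).
Subtracting the A sphere from B and C: z² cancels, leaving linear equations in x and y:
-153.8 x − 273.2 y = -5475.70
274.4 x − 125.2 y = -1991.04
Solving: x ≈ 1.503, y ≈ 19.197 km (keep extra digits for the depth step; rounded: 1.5, 19.2).
Then from the A sphere: z² = 77.71² − (x + 41.5)² − (y − 58.8)² with x = 1.503, y = 19.197, so z ≈ 51.198 ≈ 51.2 km.
Check against D (with the unrounded solution): distance 130.18 ≈ 130.18 km. ✓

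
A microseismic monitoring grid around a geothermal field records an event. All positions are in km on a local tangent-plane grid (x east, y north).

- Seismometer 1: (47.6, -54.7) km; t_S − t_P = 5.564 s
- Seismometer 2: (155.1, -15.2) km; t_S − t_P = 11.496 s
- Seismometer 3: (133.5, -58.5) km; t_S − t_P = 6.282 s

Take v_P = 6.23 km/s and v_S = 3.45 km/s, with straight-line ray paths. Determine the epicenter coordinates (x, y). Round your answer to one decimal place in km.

(86.9, -72.2)

Distance from S−P lag: d = Δt · v_P v_S / (v_P − v_S) = Δt · (6.23·3.45)/(6.23−3.45) ≈ 7.7315·Δt.
So d_Seismometer 1 = 43.02, d_Seismometer 2 = 88.88, d_Seismometer 3 = 48.57 km.
Circle about each station: (x − 47.6)² + (y + 54.7)² = 43.02²; (x − 155.1)² + (y + 15.2)² = 88.88²; (x − 133.5)² + (y + 58.5)² = 48.57².
Subtracting the Seismometer 1 equation from the Seismometer 2 and Seismometer 3 equations removes the quadratic terms:
215.0 x + 79.0 y = 12980.27
171.8 x − 7.6 y = 15478.33
Solving the 2×2 system: x ≈ 86.9, y ≈ -72.2 km.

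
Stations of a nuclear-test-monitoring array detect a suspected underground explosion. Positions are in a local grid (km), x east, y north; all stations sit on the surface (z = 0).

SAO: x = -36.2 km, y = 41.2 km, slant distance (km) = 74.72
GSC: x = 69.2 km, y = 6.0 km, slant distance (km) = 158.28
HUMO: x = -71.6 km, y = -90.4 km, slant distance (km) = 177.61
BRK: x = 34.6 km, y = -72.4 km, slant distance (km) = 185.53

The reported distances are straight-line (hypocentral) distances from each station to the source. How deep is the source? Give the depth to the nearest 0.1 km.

z ≈ 62.6 km

Each station gives a sphere (x−x_i)² + (y−y_i)² + z² = d_i² (stations at z=0).
Subtracting the SAO sphere from GSC and HUMO: z² cancels, leaving linear equations in x and y:
210.8 x − 70.4 y = -17652.72
-70.8 x − 263.2 y = -15671.39
Solving: x ≈ -58.593, y ≈ 75.303 km (keep extra digits for the depth step; rounded: -58.6, 75.3).
Then from the SAO sphere: z² = 74.72² − (x + 36.2)² − (y − 41.2)² with x = -58.593, y = 75.303, so z ≈ 62.599 ≈ 62.6 km.
Check against BRK (with the unrounded solution): distance 185.53 ≈ 185.53 km. ✓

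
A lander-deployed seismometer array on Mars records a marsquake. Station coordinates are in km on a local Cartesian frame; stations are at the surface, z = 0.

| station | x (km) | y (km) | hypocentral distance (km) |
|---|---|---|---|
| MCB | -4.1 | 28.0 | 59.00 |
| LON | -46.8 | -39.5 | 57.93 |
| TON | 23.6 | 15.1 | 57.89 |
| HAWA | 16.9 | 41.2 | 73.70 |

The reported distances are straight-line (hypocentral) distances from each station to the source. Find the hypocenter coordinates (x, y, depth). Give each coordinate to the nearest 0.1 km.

(-6.6, -18.6, 36.1)

Each station gives a sphere (x−x_i)² + (y−y_i)² + z² = d_i² (stations at z=0).
Subtracting the MCB sphere from LON and TON: z² cancels, leaving linear equations in x and y:
-85.4 x − 135.0 y = 3074.80
55.4 x − 25.8 y = 113.91
Solving: x ≈ -6.605, y ≈ -18.598 km (keep extra digits for the depth step; rounded: -6.6, -18.6).
Then from the MCB sphere: z² = 59.00² − (x + 4.1)² − (y − 28.0)² with x = -6.605, y = -18.598, so z ≈ 36.102 ≈ 36.1 km.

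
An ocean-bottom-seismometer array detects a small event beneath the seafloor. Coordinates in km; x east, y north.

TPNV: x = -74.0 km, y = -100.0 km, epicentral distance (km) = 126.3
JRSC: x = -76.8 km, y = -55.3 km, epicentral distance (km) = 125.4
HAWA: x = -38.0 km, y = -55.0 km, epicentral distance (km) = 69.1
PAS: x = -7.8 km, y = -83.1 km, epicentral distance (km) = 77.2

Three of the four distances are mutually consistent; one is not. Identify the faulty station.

JRSC

Solve using three stations at a time. Using TPNV, HAWA, PAS (subtract circle equations pairwise → linear system) gives (x, y) ≈ (13.5, -8.9).
Distances from that point to each station vs reported:
  TPNV: calculated 126.3 vs reported 126.3 → residual 0.0 km
  JRSC: calculated 101.5 vs reported 125.4 → residual 23.9 km
  HAWA: calculated 69.1 vs reported 69.1 → residual 0.0 km
  PAS: calculated 77.2 vs reported 77.2 → residual 0.0 km
TPNV, HAWA, PAS are mutually consistent (residuals ≈ 0); JRSC is off by 23.9 km.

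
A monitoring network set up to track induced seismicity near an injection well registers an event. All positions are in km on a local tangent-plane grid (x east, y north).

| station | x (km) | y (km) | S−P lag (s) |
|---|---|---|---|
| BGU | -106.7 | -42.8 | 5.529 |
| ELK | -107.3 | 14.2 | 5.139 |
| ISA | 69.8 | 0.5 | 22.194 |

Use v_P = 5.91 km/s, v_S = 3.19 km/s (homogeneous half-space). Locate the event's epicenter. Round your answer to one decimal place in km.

-83.5 km east, -12.3 km north

Distance from S−P lag: d = Δt · v_P v_S / (v_P − v_S) = Δt · (5.91·3.19)/(5.91−3.19) ≈ 6.9312·Δt.
So d_BGU = 38.32, d_ELK = 35.62, d_ISA = 153.83 km.
Circle about each station: (x + 106.7)² + (y + 42.8)² = 38.32²; (x + 107.3)² + (y − 14.2)² = 35.62²; (x − 69.8)² + (y − 0.5)² = 153.83².
Subtracting the BGU equation from the ELK and ISA equations removes the quadratic terms:
-1.2 x + 114.0 y = -1302.16
353.0 x + 86.6 y = -30539.69
Solving the 2×2 system: x ≈ -83.5, y ≈ -12.3 km.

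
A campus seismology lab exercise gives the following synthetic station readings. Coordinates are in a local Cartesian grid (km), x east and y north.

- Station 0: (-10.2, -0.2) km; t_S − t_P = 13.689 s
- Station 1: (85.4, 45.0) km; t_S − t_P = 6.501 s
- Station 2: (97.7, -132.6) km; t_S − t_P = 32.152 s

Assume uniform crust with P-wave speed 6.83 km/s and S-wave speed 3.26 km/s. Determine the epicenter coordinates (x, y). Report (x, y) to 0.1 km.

48.5 km east, 61.8 km north

Distance from S−P lag: d = Δt · v_P v_S / (v_P − v_S) = Δt · (6.83·3.26)/(6.83−3.26) ≈ 6.2369·Δt.
So d_Station 0 = 85.38, d_Station 1 = 40.55, d_Station 2 = 200.53 km.
Circle about each station: (x + 10.2)² + (y + 0.2)² = 85.38²; (x − 85.4)² + (y − 45.0)² = 40.55²; (x − 97.7)² + (y + 132.6)² = 200.53².
Subtracting the Station 0 equation from the Station 1 and Station 2 equations removes the quadratic terms:
191.2 x + 90.4 y = 14859.52
215.8 x − 264.8 y = -5898.57
Solving the 2×2 system: x ≈ 48.5, y ≈ 61.8 km.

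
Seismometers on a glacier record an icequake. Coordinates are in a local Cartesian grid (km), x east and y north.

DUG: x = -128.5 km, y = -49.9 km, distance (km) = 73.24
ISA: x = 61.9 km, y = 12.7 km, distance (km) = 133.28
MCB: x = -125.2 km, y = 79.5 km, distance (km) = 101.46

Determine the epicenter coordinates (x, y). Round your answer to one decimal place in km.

x ≈ -70.1 km, y ≈ -5.7 km

Circle about each station: (x + 128.5)² + (y + 49.9)² = 73.24²; (x − 61.9)² + (y − 12.7)² = 133.28²; (x + 125.2)² + (y − 79.5)² = 101.46².
Subtracting pairs of circle equations eliminates x²+y² and gives linear equations (the radical axes):
380.8 x + 125.2 y = -27408.82
6.6 x + 258.8 y = -1937.00
Solving the 2×2 system: x ≈ -70.1, y ≈ -5.7 km.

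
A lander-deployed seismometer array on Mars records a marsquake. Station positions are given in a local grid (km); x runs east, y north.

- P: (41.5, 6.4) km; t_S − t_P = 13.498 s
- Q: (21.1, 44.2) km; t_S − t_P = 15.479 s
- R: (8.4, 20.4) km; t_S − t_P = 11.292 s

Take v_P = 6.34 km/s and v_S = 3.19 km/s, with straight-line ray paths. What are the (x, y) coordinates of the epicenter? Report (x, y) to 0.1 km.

x ≈ -31.7 km, y ≈ -40.0 km

Distance from S−P lag: d = Δt · v_P v_S / (v_P − v_S) = Δt · (6.34·3.19)/(6.34−3.19) ≈ 6.4205·Δt.
So d_P = 86.66, d_Q = 99.38, d_R = 72.50 km.
Circle about each station: (x − 41.5)² + (y − 6.4)² = 86.66²; (x − 21.1)² + (y − 44.2)² = 99.38²; (x − 8.4)² + (y − 20.4)² = 72.50².
Subtracting the P equation from the Q and R equations removes the quadratic terms:
-40.8 x + 75.6 y = -1730.79
-66.2 x + 28.0 y = 977.22
Solving the 2×2 system: x ≈ -31.7, y ≈ -40.0 km.
Check against P (with the unrounded x, y): √((x − 41.5)²+(y − 6.4)²) = 86.64 ≈ 86.66 km. ✓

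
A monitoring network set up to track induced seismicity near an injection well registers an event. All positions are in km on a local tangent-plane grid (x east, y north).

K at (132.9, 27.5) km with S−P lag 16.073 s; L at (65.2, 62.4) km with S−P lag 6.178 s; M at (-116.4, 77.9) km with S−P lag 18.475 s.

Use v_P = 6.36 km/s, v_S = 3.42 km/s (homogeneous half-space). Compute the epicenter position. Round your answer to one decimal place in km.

Distance from S−P lag: d = Δt · v_P v_S / (v_P − v_S) = Δt · (6.36·3.42)/(6.36−3.42) ≈ 7.3984·Δt.
So d_K = 118.91, d_L = 45.71, d_M = 136.68 km.
Circle about each station: (x − 132.9)² + (y − 27.5)² = 118.91²; (x − 65.2)² + (y − 62.4)² = 45.71²; (x + 116.4)² + (y − 77.9)² = 136.68².
Subtracting the K equation from the L and M equations removes the quadratic terms:
-135.4 x + 69.8 y = 1776.32
-498.6 x + 100.8 y = -3343.12
Solving the 2×2 system: x ≈ 19.5, y ≈ 63.3 km.

19.5 km east, 63.3 km north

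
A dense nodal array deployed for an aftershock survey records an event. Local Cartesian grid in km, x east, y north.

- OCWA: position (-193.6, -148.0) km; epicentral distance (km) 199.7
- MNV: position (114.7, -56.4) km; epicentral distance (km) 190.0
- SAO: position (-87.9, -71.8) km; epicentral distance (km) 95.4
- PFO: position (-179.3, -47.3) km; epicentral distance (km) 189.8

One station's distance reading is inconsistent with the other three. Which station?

MNV

Solve using three stations at a time. Using OCWA, SAO, PFO (subtract circle equations pairwise → linear system) gives (x, y) ≈ (1.4, -105.2).
Distances from that point to each station vs reported:
  OCWA: calculated 199.7 vs reported 199.7 → residual 0.0 km
  MNV: calculated 123.3 vs reported 190.0 → residual 66.7 km
  SAO: calculated 95.4 vs reported 95.4 → residual 0.0 km
  PFO: calculated 189.8 vs reported 189.8 → residual 0.0 km
OCWA, SAO, PFO are mutually consistent (residuals ≈ 0); MNV is off by 66.7 km.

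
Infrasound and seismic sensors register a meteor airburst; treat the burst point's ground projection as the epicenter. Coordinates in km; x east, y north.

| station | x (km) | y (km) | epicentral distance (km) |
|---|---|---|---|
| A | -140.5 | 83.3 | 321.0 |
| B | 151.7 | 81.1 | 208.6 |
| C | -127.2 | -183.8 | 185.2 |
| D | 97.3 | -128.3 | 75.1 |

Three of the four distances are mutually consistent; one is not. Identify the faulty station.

A

Solve using three stations at a time. Using B, C, D (subtract circle equations pairwise → linear system) gives (x, y) ≈ (32.6, -90.2).
Distances from that point to each station vs reported:
  A: calculated 245.0 vs reported 321.0 → residual 76.0 km
  B: calculated 208.6 vs reported 208.6 → residual 0.0 km
  C: calculated 185.2 vs reported 185.2 → residual 0.0 km
  D: calculated 75.1 vs reported 75.1 → residual 0.0 km
B, C, D are mutually consistent (residuals ≈ 0); A is off by 76.0 km.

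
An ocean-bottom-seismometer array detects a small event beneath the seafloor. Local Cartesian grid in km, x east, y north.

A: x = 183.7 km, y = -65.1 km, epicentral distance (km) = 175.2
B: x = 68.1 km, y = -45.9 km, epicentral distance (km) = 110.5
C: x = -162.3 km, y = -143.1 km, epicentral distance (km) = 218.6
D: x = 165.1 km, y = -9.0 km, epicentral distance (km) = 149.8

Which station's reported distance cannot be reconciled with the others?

B

Solve using three stations at a time. Using A, C, D (subtract circle equations pairwise → linear system) gives (x, y) ≈ (15.6, -16.1).
Distances from that point to each station vs reported:
  A: calculated 175.1 vs reported 175.2 → residual 0.1 km
  B: calculated 60.4 vs reported 110.5 → residual 50.1 km
  C: calculated 218.5 vs reported 218.6 → residual 0.1 km
  D: calculated 149.7 vs reported 149.8 → residual 0.1 km
A, C, D are mutually consistent (residuals ≈ 0); B is off by 50.1 km.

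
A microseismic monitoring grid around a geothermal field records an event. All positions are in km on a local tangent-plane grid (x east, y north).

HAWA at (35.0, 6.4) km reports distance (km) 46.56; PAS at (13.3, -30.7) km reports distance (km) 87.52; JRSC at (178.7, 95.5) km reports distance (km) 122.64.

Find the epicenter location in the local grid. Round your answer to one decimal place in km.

Circle about each station: (x − 35.0)² + (y − 6.4)² = 46.56²; (x − 13.3)² + (y + 30.7)² = 87.52²; (x − 178.7)² + (y − 95.5)² = 122.64².
Subtracting the HAWA equation from the PAS and JRSC equations removes the quadratic terms:
-43.4 x − 74.2 y = -5638.50
287.4 x + 178.2 y = 26915.24
Solving the 2×2 system: x ≈ 73.0, y ≈ 33.3 km.
Check against HAWA (with the unrounded x, y): √((x − 35.0)²+(y − 6.4)²) = 46.56 ≈ 46.56 km. ✓

(73.0, 33.3)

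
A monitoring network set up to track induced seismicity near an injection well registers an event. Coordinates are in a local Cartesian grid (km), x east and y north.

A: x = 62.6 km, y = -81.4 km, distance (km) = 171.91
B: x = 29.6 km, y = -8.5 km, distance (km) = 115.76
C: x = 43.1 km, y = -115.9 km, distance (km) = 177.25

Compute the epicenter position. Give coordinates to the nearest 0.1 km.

Circle about each station: (x − 62.6)² + (y + 81.4)² = 171.91²; (x − 29.6)² + (y + 8.5)² = 115.76²; (x − 43.1)² + (y + 115.9)² = 177.25².
Subtracting pairs of circle equations eliminates x²+y² and gives linear equations (the radical axes):
-66.0 x + 145.8 y = 6556.36
-39.0 x − 69.0 y = 2881.19
Solving the 2×2 system: x ≈ -85.2, y ≈ 6.4 km.
Check against A (with the unrounded x, y): √((x − 62.6)²+(y + 81.4)²) = 171.91 ≈ 171.91 km. ✓

x ≈ -85.2 km, y ≈ 6.4 km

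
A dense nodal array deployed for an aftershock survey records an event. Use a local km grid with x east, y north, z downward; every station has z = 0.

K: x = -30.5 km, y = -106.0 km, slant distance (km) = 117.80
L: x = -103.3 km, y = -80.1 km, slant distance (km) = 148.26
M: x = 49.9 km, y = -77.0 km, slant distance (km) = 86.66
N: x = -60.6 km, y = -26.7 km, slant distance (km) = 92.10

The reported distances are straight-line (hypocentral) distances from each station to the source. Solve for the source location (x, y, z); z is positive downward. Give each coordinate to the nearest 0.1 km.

Each station gives a sphere (x−x_i)² + (y−y_i)² + z² = d_i² (stations at z=0).
Subtracting the K sphere from L and M: z² cancels, leaving linear equations in x and y:
-145.6 x + 51.8 y = -3183.54
160.8 x + 58.0 y = 2619.64
Solving: x ≈ 19.097, y ≈ -7.779 km (keep extra digits for the depth step; rounded: 19.1, -7.8).
Then from the K sphere: z² = 117.80² − (x + 30.5)² − (y + 106.0)² with x = 19.097, y = -7.779, so z ≈ 42.067 ≈ 42.1 km.
Check against N (with the unrounded solution): distance 92.08 ≈ 92.10 km. ✓

x ≈ 19.1 km, y ≈ -7.8 km, depth ≈ 42.1 km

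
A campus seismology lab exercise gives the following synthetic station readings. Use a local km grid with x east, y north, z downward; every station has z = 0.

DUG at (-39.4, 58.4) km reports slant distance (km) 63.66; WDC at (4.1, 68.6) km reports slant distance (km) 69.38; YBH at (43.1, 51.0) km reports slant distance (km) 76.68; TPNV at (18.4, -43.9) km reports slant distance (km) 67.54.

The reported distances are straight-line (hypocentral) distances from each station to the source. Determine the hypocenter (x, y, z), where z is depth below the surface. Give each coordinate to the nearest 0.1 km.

Each station gives a sphere (x−x_i)² + (y−y_i)² + z² = d_i² (stations at z=0).
Subtracting the DUG sphere from WDC and YBH: z² cancels, leaving linear equations in x and y:
87.0 x + 20.4 y = -1001.14
165.0 x − 14.8 y = -2331.54
Solving: x ≈ -13.405, y ≈ 8.092 km (keep extra digits for the depth step; rounded: -13.4, 8.1).
Then from the DUG sphere: z² = 63.66² − (x + 39.4)² − (y − 58.4)² with x = -13.405, y = 8.092, so z ≈ 29.085 ≈ 29.1 km.

(-13.4, 8.1, 29.1)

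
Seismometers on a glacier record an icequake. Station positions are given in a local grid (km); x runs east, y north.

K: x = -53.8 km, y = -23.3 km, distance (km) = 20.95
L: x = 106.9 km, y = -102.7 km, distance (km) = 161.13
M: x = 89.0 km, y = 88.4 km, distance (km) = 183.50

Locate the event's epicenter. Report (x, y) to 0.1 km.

Circle about each station: (x + 53.8)² + (y + 23.3)² = 20.95²; (x − 106.9)² + (y + 102.7)² = 161.13²; (x − 89.0)² + (y − 88.4)² = 183.50².
Subtracting pairs of circle equations eliminates x²+y² and gives linear equations (the radical axes):
321.4 x − 158.8 y = -6986.40
285.6 x + 223.4 y = -20935.12
Solving the 2×2 system: x ≈ -41.7, y ≈ -40.4 km.
Check against K (with the unrounded x, y): √((x + 53.8)²+(y + 23.3)²) = 20.95 ≈ 20.95 km. ✓

x ≈ -41.7 km, y ≈ -40.4 km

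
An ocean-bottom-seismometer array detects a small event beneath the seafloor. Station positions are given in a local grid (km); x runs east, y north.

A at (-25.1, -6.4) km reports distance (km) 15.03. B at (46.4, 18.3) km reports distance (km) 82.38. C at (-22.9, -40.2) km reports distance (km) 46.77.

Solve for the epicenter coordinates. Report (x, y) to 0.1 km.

Circle about each station: (x + 25.1)² + (y + 6.4)² = 15.03²; (x − 46.4)² + (y − 18.3)² = 82.38²; (x + 22.9)² + (y + 40.2)² = 46.77².
Subtracting pairs of circle equations eliminates x²+y² and gives linear equations (the radical axes):
143.0 x + 49.4 y = -4743.68
4.4 x − 67.6 y = -492.05
Solving the 2×2 system: x ≈ -34.9, y ≈ 5.0 km.

(-34.9, 5.0)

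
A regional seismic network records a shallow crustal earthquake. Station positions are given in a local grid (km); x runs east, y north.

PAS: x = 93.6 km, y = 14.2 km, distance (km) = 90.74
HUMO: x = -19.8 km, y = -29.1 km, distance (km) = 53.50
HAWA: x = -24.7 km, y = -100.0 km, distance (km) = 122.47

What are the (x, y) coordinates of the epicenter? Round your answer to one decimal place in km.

Circle about each station: (x − 93.6)² + (y − 14.2)² = 90.74²; (x + 19.8)² + (y + 29.1)² = 53.50²; (x + 24.7)² + (y + 100.0)² = 122.47².
Subtracting the PAS equation from the HUMO and HAWA equations removes the quadratic terms:
-226.8 x − 86.6 y = -2352.25
-236.6 x − 228.4 y = -5117.66
Solving the 2×2 system: x ≈ 3.0, y ≈ 19.3 km.

(3.0, 19.3)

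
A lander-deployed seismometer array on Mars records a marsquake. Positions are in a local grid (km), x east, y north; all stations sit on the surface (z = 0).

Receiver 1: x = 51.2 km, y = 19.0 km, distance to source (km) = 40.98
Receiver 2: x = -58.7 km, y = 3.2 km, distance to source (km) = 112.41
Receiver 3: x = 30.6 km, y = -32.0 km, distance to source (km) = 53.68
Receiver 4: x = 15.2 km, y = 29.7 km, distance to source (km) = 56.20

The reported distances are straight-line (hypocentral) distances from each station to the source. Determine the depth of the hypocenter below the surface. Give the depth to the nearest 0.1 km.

z ≈ 37.4 km

Each station gives a sphere (x−x_i)² + (y−y_i)² + z² = d_i² (stations at z=0).
Subtracting the Receiver 1 sphere from Receiver 2 and Receiver 3: z² cancels, leaving linear equations in x and y:
-219.8 x − 31.6 y = -10483.16
-41.2 x − 102.0 y = -2224.26
Solving: x ≈ 47.306, y ≈ 2.699 km (keep extra digits for the depth step; rounded: 47.3, 2.7).
Then from the Receiver 1 sphere: z² = 40.98² − (x − 51.2)² − (y − 19.0)² with x = 47.306, y = 2.699, so z ≈ 37.396 ≈ 37.4 km.
Check against Receiver 4 (with the unrounded solution): distance 56.20 ≈ 56.20 km. ✓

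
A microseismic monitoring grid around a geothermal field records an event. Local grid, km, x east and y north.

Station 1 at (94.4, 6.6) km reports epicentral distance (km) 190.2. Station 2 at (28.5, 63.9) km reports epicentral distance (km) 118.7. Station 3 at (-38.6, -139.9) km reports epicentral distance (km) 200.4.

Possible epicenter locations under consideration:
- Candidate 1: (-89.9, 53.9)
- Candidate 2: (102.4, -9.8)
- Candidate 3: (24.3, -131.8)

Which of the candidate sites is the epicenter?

Candidate 1

For each candidate, compare |candidate − station| to the reported distance:
Candidate 1: residuals Station 1 0.1, Station 2 0.1, Station 3 0.1 → max 0.1 km
Candidate 2: residuals Station 1 172.0, Station 2 14.3, Station 3 8.5 → max 172.0 km
Candidate 3: residuals Station 1 35.1, Station 2 77.0, Station 3 137.0 → max 137.0 km
Only Candidate 1 has all residuals ≈ 0.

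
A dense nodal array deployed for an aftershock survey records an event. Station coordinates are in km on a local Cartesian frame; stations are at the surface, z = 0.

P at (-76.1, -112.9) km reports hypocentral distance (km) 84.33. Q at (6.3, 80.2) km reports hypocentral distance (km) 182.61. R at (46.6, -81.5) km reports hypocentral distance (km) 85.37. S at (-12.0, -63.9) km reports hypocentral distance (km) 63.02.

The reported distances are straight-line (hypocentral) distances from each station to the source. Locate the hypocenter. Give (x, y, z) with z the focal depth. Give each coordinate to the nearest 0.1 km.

x ≈ -16.8 km, y ≈ -92.0 km, depth ≈ 56.2 km

Each station gives a sphere (x−x_i)² + (y−y_i)² + z² = d_i² (stations at z=0).
Subtracting the P sphere from Q and R: z² cancels, leaving linear equations in x and y:
164.8 x + 386.2 y = -38300.75
245.4 x + 62.8 y = -9900.30
Solving: x ≈ -16.799, y ≈ -92.005 km (keep extra digits for the depth step; rounded: -16.8, -92.0).
Then from the P sphere: z² = 84.33² − (x + 76.1)² − (y + 112.9)² with x = -16.799, y = -92.005, so z ≈ 56.199 ≈ 56.2 km.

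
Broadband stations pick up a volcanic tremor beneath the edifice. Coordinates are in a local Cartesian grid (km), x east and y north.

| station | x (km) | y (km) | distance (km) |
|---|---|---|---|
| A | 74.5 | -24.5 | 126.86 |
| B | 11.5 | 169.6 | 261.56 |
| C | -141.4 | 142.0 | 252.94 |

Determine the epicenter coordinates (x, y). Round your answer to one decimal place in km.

(-35.5, -87.7)

Circle about each station: (x − 74.5)² + (y + 24.5)² = 126.86²; (x − 11.5)² + (y − 169.6)² = 261.56²; (x + 141.4)² + (y − 142.0)² = 252.94².
Subtracting pairs of circle equations eliminates x²+y² and gives linear equations (the radical axes):
-126.0 x + 388.2 y = -29574.26
-431.8 x + 333.0 y = -13877.72
Solving the 2×2 system: x ≈ -35.5, y ≈ -87.7 km.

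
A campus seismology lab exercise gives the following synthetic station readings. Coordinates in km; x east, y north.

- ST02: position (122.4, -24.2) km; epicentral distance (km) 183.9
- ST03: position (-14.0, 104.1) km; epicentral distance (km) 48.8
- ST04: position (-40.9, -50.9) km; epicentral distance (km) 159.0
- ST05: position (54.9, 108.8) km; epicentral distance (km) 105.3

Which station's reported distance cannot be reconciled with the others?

ST04

Solve using three stations at a time. Using ST02, ST03, ST05 (subtract circle equations pairwise → linear system) gives (x, y) ≈ (-39.7, 62.6).
Distances from that point to each station vs reported:
  ST02: calculated 183.9 vs reported 183.9 → residual 0.0 km
  ST03: calculated 48.8 vs reported 48.8 → residual 0.0 km
  ST04: calculated 113.5 vs reported 159.0 → residual 45.5 km
  ST05: calculated 105.3 vs reported 105.3 → residual 0.0 km
ST02, ST03, ST05 are mutually consistent (residuals ≈ 0); ST04 is off by 45.5 km.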